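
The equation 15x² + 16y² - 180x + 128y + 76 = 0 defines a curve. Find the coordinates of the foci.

(6 - √3, -4) and (6 + √3, -4)

Group the x- and y-terms: 15(x² - 12x) + 16(y² + 8y) = -76
Complete the square in x and y: 15(x - 6)² + 16(y + 4)² = -76 + 540 + 256 = 720
Divide by 720: (x - 6)²/48 + (y + 4)²/45 = 1
Ellipse, center (6, -4), major axis horizontal; a² = 48, b² = 45.
c² = a² - b² = 48 - 45 = 3, so c = √3.
Foci lie on the horizontal axis through the center: (h ± c, k).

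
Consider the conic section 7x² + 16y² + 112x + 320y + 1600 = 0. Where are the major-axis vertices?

Rearranging, 7(x² + 16x) + 16(y² + 20y) = -1600.
Completing the square gives 7(x + 8)² + 16(y + 10)² = -1600 + 448 + 1600 = 448.
Divide by 448: (x + 8)²/64 + (y + 10)²/28 = 1
Ellipse, center (-8, -10), major axis horizontal; a² = 64, b² = 28.
a = 8. Vertices at (h ± a, k).

(-16, -10) and (0, -10)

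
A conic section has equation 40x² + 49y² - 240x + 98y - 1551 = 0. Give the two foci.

Rearranging, 40(x² - 6x) + 49(y² + 2y) = 1551.
Complete the square in x and y: 40(x - 3)² + 49(y + 1)² = 1551 + 360 + 49 = 1960
Divide through by 1960 to get (x - 3)²/49 + (y + 1)²/40 = 1.
Ellipse, center (3, -1), major axis horizontal; a² = 49, b² = 40.
c² = a² - b² = 49 - 40 = 9, so c = 3.
Foci lie on the horizontal axis through the center: (h ± c, k).

(0, -1) and (6, -1)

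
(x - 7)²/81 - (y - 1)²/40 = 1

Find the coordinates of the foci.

(-4, 1) and (18, 1)

Center (7, 1). The positive term is the x-term, so the transverse axis is horizontal; a² = 81, b² = 40.
c² = a² + b² = 81 + 40 = 121, so c = 11.
Foci lie on the horizontal axis through the center: (h ± c, k).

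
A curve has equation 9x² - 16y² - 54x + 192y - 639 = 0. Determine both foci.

(-2, 6) and (8, 6)

Collect terms: 9(x² - 6x) -16(y² - 12y) = 639
Complete the square in x and y: 9(x - 3)² -16(y - 6)² = 639 + 81 - 576 = 144
Dividing both sides by 144: (x - 3)²/16 - (y - 6)²/9 = 1
Hyperbola, center (3, 6), transverse axis horizontal; a² = 16, b² = 9.
c² = a² + b² = 16 + 9 = 25, so c = 5.
Foci lie on the horizontal axis through the center: (h ± c, k).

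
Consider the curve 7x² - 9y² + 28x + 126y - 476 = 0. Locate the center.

Group the x- and y-terms: 7(x² + 4x) -9(y² - 14y) = 476
Completing the square gives 7(x + 2)² -9(y - 7)² = 476 + 28 - 441 = 63.
Divide by 63: (x + 2)²/9 - (y - 7)²/7 = 1
Hyperbola with center (-2, 7).

(-2, 7)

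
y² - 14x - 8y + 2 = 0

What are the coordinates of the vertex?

Only y is squared. Complete the square in y: (y - 4)² = 14(x + 1).
Vertex (-1, 4); 4p = 14 so p = 7/2. Opens right.

(-1, 4)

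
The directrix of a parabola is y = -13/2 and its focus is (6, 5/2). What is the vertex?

The vertex is the midpoint between the focus and the directrix along the axis of symmetry.
Axis is vertical (directrix is horizontal). Vertex y-coordinate = (5/2 + (-13/2))/2 = -2; x-coordinate = 6.

(6, -2)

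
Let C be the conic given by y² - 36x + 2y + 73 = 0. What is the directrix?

Only y is squared. Complete the square in y: (y + 1)² = 36(x - 2).
Vertex (2, -1); 4p = 36 so p = 9. Opens right.
Directrix is the vertical line x = h − p = 2 − (9) = -7.

x = -7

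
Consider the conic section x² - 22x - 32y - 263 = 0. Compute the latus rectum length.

Only x is squared. Complete the square in x: (x - 11)² = 32(y + 12).
Vertex (11, -12); 4p = 32 so p = 8. Opens up.
Latus rectum length = |4p| = 32.

32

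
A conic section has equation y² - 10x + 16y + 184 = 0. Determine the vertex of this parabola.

Only y is squared. Complete the square in y: (y + 8)² = 10(x - 12).
Vertex (12, -8); 4p = 10 so p = 5/2. Opens right.

(12, -8)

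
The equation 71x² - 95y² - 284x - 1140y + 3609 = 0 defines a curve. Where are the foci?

Collect terms: 71(x² - 4x) -95(y² + 12y) = -3609
Complete the square: 71(x - 2)² -95(y + 6)² = -3609 + 284 - 3420 = -6745
Divide through by -6745 to get (y + 6)²/71 - (x - 2)²/95 = 1.
Hyperbola, center (2, -6), transverse axis vertical; a² = 71, b² = 95.
c² = a² + b² = 71 + 95 = 166, so c = √166.
Foci lie on the vertical axis through the center: (h, k ± c).

(2, -6 - √166) and (2, -6 + √166)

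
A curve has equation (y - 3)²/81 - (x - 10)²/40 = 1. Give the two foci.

(10, -8) and (10, 14)

Center (10, 3). The positive term is the y-term, so the transverse axis is vertical; a² = 81, b² = 40.
c² = a² + b² = 81 + 40 = 121, so c = 11.
Foci lie on the vertical axis through the center: (h, k ± c).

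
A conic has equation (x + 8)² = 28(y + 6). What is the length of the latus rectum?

Vertex (-8, -6); 4p = 28 so p = 7. Opens up.
Latus rectum length = |4p| = 28.

28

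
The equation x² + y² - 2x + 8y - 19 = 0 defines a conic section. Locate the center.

(1, -4)

(x² - 2x) + (y² + 8y) = 19
Complete the square in x and y: (x - 1)² + (y + 4)² = 19 + 1 + 16 = 36
So (x - 1)² + (y + 4)² = 36.
Circle centered at (1, -4) with r² = 36.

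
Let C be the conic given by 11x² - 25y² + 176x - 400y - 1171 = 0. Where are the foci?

Collect terms: 11(x² + 16x) -25(y² + 16y) = 1171
Complete the square: 11(x + 8)² -25(y + 8)² = 1171 + 704 - 1600 = 275
Dividing both sides by 275: (x + 8)²/25 - (y + 8)²/11 = 1
Hyperbola, center (-8, -8), transverse axis horizontal; a² = 25, b² = 11.
c² = a² + b² = 25 + 11 = 36, so c = 6.
Foci lie on the horizontal axis through the center: (h ± c, k).

(-14, -8) and (-2, -8)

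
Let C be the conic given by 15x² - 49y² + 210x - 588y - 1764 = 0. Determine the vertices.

(-14, -6) and (0, -6)

Rearranging, 15(x² + 14x) -49(y² + 12y) = 1764.
Complete the square: 15(x + 7)² -49(y + 6)² = 1764 + 735 - 1764 = 735
Divide by 735: (x + 7)²/49 - (y + 6)²/15 = 1
Hyperbola, center (-7, -6), transverse axis horizontal; a² = 49, b² = 15.
a = 7. Vertices at (h ± a, k).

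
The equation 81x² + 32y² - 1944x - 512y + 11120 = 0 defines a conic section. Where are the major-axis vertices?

Group: 81(x² - 24x) + 32(y² - 16y) = -11120
81(x - 12)² + 32(y - 8)² = -11120 + 11664 + 2048 = 2592
Divide through by 2592 to get (x - 12)²/32 + (y - 8)²/81 = 1.
Ellipse, center (12, 8), major axis vertical; a² = 81, b² = 32.
a = 9. Vertices at (h, k ± a).

(12, -1) and (12, 17)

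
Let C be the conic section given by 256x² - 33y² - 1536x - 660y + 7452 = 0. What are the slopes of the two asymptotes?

16√33/33 and -16√33/33

Group: 256(x² - 6x) -33(y² + 20y) = -7452
Complete the square: 256(x - 3)² -33(y + 10)² = -7452 + 2304 - 3300 = -8448
Divide through by -8448 to get (y + 10)²/256 - (x - 3)²/33 = 1.
Hyperbola, center (3, -10), transverse axis vertical; a² = 256, b² = 33.
For a vertical hyperbola the asymptotes have slope ±a/b.
Here that is ±16/√33 = ±16√33/33.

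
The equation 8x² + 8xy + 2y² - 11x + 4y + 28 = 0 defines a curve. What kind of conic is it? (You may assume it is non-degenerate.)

A = 8, B = 8, C = 2.
Discriminant B² − 4AC = 8² − 4·8·2 = 0.
B² − 4AC = 0 ⇒ parabola.

parabola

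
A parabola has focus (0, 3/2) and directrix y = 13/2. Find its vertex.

The vertex is the midpoint between the focus and the directrix along the axis of symmetry.
Axis is vertical (directrix is horizontal). Vertex y-coordinate = (3/2 + 13/2)/2 = 4; x-coordinate = 0.

(0, 4)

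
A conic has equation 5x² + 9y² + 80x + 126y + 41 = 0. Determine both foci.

Rearranging, 5(x² + 16x) + 9(y² + 14y) = -41.
Complete the square: 5(x + 8)² + 9(y + 7)² = -41 + 320 + 441 = 720
Divide through by 720 to get (x + 8)²/144 + (y + 7)²/80 = 1.
Ellipse, center (-8, -7), major axis horizontal; a² = 144, b² = 80.
c² = a² - b² = 144 - 80 = 64, so c = 8.
Foci lie on the horizontal axis through the center: (h ± c, k).

(-16, -7) and (0, -7)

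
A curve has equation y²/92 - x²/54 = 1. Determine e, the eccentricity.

Center (0, 0). The positive term is the y-term, so the transverse axis is vertical; a² = 92, b² = 54.
c² = a² + b² = 146, so c = √146.
e = c/a = √146/2√23 = √3358/46.

e = √3358/46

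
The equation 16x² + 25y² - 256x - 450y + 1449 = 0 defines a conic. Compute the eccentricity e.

Collect terms: 16(x² - 16x) + 25(y² - 18y) = -1449
Complete the square: 16(x - 8)² + 25(y - 9)² = -1449 + 1024 + 2025 = 1600
Divide through by 1600 to get (x - 8)²/100 + (y - 9)²/64 = 1.
Ellipse, center (8, 9), major axis horizontal; a² = 100, b² = 64.
c² = a² - b² = 36, so c = 6.
e = c/a = 6/10 = 3/5.

e = 3/5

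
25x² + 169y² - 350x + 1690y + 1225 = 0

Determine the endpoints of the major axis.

(-6, -5) and (20, -5)

Group the x- and y-terms: 25(x² - 14x) + 169(y² + 10y) = -1225
25(x - 7)² + 169(y + 5)² = -1225 + 1225 + 4225 = 4225
Divide through by 4225 to get (x - 7)²/169 + (y + 5)²/25 = 1.
Ellipse, center (7, -5), major axis horizontal; a² = 169, b² = 25.
a = 13. Vertices at (h ± a, k).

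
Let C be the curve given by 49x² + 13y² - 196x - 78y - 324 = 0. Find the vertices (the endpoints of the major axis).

(2, -4) and (2, 10)

Collect terms: 49(x² - 4x) + 13(y² - 6y) = 324
49(x - 2)² + 13(y - 3)² = 324 + 196 + 117 = 637
Divide through by 637 to get (x - 2)²/13 + (y - 3)²/49 = 1.
Ellipse, center (2, 3), major axis vertical; a² = 49, b² = 13.
a = 7. Vertices at (h, k ± a).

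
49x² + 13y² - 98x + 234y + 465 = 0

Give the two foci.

Group: 49(x² - 2x) + 13(y² + 18y) = -465
Complete the square: 49(x - 1)² + 13(y + 9)² = -465 + 49 + 1053 = 637
Dividing both sides by 637: (x - 1)²/13 + (y + 9)²/49 = 1
Ellipse, center (1, -9), major axis vertical; a² = 49, b² = 13.
c² = a² - b² = 49 - 13 = 36, so c = 6.
Foci lie on the vertical axis through the center: (h, k ± c).

(1, -15) and (1, -3)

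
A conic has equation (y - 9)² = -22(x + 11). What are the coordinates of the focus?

(-33/2, 9)

Vertex (-11, 9); 4p = -22 so p = -11/2. Opens left.
Focus is p units from the vertex along the axis: (h + p, k).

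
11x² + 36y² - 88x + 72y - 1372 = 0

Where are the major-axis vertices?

Group: 11(x² - 8x) + 36(y² + 2y) = 1372
Complete the square in x and y: 11(x - 4)² + 36(y + 1)² = 1372 + 176 + 36 = 1584
Divide by 1584: (x - 4)²/144 + (y + 1)²/44 = 1
Ellipse, center (4, -1), major axis horizontal; a² = 144, b² = 44.
a = 12. Vertices at (h ± a, k).

(-8, -1) and (16, -1)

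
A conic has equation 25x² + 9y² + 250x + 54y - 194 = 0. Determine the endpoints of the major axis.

Rearranging, 25(x² + 10x) + 9(y² + 6y) = 194.
Complete the square: 25(x + 5)² + 9(y + 3)² = 194 + 625 + 81 = 900
Dividing both sides by 900: (x + 5)²/36 + (y + 3)²/100 = 1
Ellipse, center (-5, -3), major axis vertical; a² = 100, b² = 36.
a = 10. Vertices at (h, k ± a).

(-5, -13) and (-5, 7)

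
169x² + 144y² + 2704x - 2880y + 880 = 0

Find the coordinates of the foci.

(-8, 5) and (-8, 15)

Group the x- and y-terms: 169(x² + 16x) + 144(y² - 20y) = -880
169(x + 8)² + 144(y - 10)² = -880 + 10816 + 14400 = 24336
Divide through by 24336 to get (x + 8)²/144 + (y - 10)²/169 = 1.
Ellipse, center (-8, 10), major axis vertical; a² = 169, b² = 144.
c² = a² - b² = 169 - 144 = 25, so c = 5.
Foci lie on the vertical axis through the center: (h, k ± c).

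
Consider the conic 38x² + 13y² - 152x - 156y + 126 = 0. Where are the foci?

(2, 1) and (2, 11)

Collect terms: 38(x² - 4x) + 13(y² - 12y) = -126
38(x - 2)² + 13(y - 6)² = -126 + 152 + 468 = 494
Dividing both sides by 494: (x - 2)²/13 + (y - 6)²/38 = 1
Ellipse, center (2, 6), major axis vertical; a² = 38, b² = 13.
c² = a² - b² = 38 - 13 = 25, so c = 5.
Foci lie on the vertical axis through the center: (h, k ± c).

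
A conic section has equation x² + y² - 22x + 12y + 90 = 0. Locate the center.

Rearranging, (x² - 22x) + (y² + 12y) = -90.
(x - 11)² + (y + 6)² = -90 + 121 + 36 = 67
So (x - 11)² + (y + 6)² = 67.
Circle centered at (11, -6) with r² = 67.

(11, -6)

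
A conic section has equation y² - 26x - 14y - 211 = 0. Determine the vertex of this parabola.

(-10, 7)

Only y is squared. Complete the square in y: (y - 7)² = 26(x + 10).
Vertex (-10, 7); 4p = 26 so p = 13/2. Opens right.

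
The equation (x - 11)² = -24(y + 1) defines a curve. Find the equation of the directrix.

Vertex (11, -1); 4p = -24 so p = -6. Opens down.
Directrix is the horizontal line y = k − p = -1 − (-6) = 5.

y = 5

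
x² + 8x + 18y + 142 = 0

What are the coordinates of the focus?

Only x is squared. Complete the square in x: (x + 4)² = -18(y + 7).
Vertex (-4, -7); 4p = -18 so p = -9/2. Opens down.
Focus is p units from the vertex along the axis: (h, k + p).

(-4, -23/2)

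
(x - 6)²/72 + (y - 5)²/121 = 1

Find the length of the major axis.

Center (6, 5). The larger denominator 121 sits under the y-term, so the major axis is vertical; a² = 121, b² = 72.
a² = 121 so a = 11; the major axis has length 2a = 22.

22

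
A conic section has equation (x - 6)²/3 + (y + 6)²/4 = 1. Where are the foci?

(6, -7) and (6, -5)

Center (6, -6). The larger denominator 4 sits under the y-term, so the major axis is vertical; a² = 4, b² = 3.
c² = a² - b² = 4 - 3 = 1, so c = 1.
Foci lie on the vertical axis through the center: (h, k ± c).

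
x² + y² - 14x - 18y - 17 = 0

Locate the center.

Collect terms: (x² - 14x) + (y² - 18y) = 17
(x - 7)² + (y - 9)² = 17 + 49 + 81 = 147
So (x - 7)² + (y - 9)² = 147.
Circle centered at (7, 9) with r² = 147.

(7, 9)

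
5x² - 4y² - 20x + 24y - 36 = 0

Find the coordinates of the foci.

Rearranging, 5(x² - 4x) -4(y² - 6y) = 36.
Complete the square: 5(x - 2)² -4(y - 3)² = 36 + 20 - 36 = 20
Divide through by 20 to get (x - 2)²/4 - (y - 3)²/5 = 1.
Hyperbola, center (2, 3), transverse axis horizontal; a² = 4, b² = 5.
c² = a² + b² = 4 + 5 = 9, so c = 3.
Foci lie on the horizontal axis through the center: (h ± c, k).

(-1, 3) and (5, 3)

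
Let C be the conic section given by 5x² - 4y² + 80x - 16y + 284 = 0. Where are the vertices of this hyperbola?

(-10, -2) and (-6, -2)

Collect terms: 5(x² + 16x) -4(y² + 4y) = -284
5(x + 8)² -4(y + 2)² = -284 + 320 - 16 = 20
Divide by 20: (x + 8)²/4 - (y + 2)²/5 = 1
Hyperbola, center (-8, -2), transverse axis horizontal; a² = 4, b² = 5.
a = 2. Vertices at (h ± a, k).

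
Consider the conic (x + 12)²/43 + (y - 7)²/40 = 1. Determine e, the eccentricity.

Center (-12, 7). The larger denominator 43 sits under the x-term, so the major axis is horizontal; a² = 43, b² = 40.
c² = a² - b² = 3, so c = √3.
e = c/a = √3/√43 = √129/43.

e = √129/43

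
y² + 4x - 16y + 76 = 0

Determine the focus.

Only y is squared. Complete the square in y: (y - 8)² = -4(x + 3).
Vertex (-3, 8); 4p = -4 so p = -1. Opens left.
Focus is p units from the vertex along the axis: (h + p, k).

(-4, 8)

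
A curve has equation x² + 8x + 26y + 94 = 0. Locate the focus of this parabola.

(-4, -19/2)

Only x is squared. Complete the square in x: (x + 4)² = -26(y + 3).
Vertex (-4, -3); 4p = -26 so p = -13/2. Opens down.
Focus is p units from the vertex along the axis: (h, k + p).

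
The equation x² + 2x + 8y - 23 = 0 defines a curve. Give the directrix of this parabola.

y = 5

Only x is squared. Complete the square in x: (x + 1)² = -8(y - 3).
Vertex (-1, 3); 4p = -8 so p = -2. Opens down.
Directrix is the horizontal line y = k − p = 3 − (-2) = 5.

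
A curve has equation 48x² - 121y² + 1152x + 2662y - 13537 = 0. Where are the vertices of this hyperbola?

(-23, 11) and (-1, 11)

Collect terms: 48(x² + 24x) -121(y² - 22y) = 13537
Complete the square in x and y: 48(x + 12)² -121(y - 11)² = 13537 + 6912 - 14641 = 5808
Divide through by 5808 to get (x + 12)²/121 - (y - 11)²/48 = 1.
Hyperbola, center (-12, 11), transverse axis horizontal; a² = 121, b² = 48.
a = 11. Vertices at (h ± a, k).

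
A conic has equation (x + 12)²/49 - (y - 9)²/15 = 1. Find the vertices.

(-19, 9) and (-5, 9)

Center (-12, 9). The positive term is the x-term, so the transverse axis is horizontal; a² = 49, b² = 15.
a = 7. Vertices at (h ± a, k).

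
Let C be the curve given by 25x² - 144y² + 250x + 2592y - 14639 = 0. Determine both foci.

Group: 25(x² + 10x) -144(y² - 18y) = 14639
Complete the square in x and y: 25(x + 5)² -144(y - 9)² = 14639 + 625 - 11664 = 3600
Divide by 3600: (x + 5)²/144 - (y - 9)²/25 = 1
Hyperbola, center (-5, 9), transverse axis horizontal; a² = 144, b² = 25.
c² = a² + b² = 144 + 25 = 169, so c = 13.
Foci lie on the horizontal axis through the center: (h ± c, k).

(-18, 9) and (8, 9)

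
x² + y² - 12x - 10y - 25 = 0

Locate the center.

Group: (x² - 12x) + (y² - 10y) = 25
(x - 6)² + (y - 5)² = 25 + 36 + 25 = 86
So (x - 6)² + (y - 5)² = 86.
Circle centered at (6, 5) with r² = 86.

(6, 5)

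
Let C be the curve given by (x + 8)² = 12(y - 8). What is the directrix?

Vertex (-8, 8); 4p = 12 so p = 3. Opens up.
Directrix is the horizontal line y = k − p = 8 − (3) = 5.

y = 5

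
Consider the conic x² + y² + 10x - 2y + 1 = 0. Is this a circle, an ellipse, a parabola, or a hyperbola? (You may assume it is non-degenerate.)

No xy term. Coefficients of x² and y² are A = 1, C = 1.
A = C (same sign) ⇒ circle.

circle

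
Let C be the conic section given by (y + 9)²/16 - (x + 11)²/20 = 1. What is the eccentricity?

e = 3/2

Center (-11, -9). The positive term is the y-term, so the transverse axis is vertical; a² = 16, b² = 20.
c² = a² + b² = 36, so c = 6.
e = c/a = 6/4 = 3/2.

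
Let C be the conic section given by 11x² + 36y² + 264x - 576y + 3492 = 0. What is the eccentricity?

e = 5/6

Group: 11(x² + 24x) + 36(y² - 16y) = -3492
Completing the square gives 11(x + 12)² + 36(y - 8)² = -3492 + 1584 + 2304 = 396.
Divide by 396: (x + 12)²/36 + (y - 8)²/11 = 1
Ellipse, center (-12, 8), major axis horizontal; a² = 36, b² = 11.
c² = a² - b² = 25, so c = 5.
e = c/a = 5/6.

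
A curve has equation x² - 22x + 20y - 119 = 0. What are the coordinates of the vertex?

Only x is squared. Complete the square in x: (x - 11)² = -20(y - 12).
Vertex (11, 12); 4p = -20 so p = -5. Opens down.

(11, 12)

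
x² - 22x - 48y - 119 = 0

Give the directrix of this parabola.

Only x is squared. Complete the square in x: (x - 11)² = 48(y + 5).
Vertex (11, -5); 4p = 48 so p = 12. Opens up.
Directrix is the horizontal line y = k − p = -5 − (12) = -17.

y = -17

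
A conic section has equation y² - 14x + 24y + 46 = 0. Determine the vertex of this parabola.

(-7, -12)

Only y is squared. Complete the square in y: (y + 12)² = 14(x + 7).
Vertex (-7, -12); 4p = 14 so p = 7/2. Opens right.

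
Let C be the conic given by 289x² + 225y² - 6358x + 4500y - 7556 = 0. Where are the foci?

(11, -18) and (11, -2)

Collect terms: 289(x² - 22x) + 225(y² + 20y) = 7556
Completing the square gives 289(x - 11)² + 225(y + 10)² = 7556 + 34969 + 22500 = 65025.
Divide through by 65025 to get (x - 11)²/225 + (y + 10)²/289 = 1.
Ellipse, center (11, -10), major axis vertical; a² = 289, b² = 225.
c² = a² - b² = 289 - 225 = 64, so c = 8.
Foci lie on the vertical axis through the center: (h, k ± c).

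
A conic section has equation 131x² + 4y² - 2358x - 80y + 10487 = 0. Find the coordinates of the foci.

Collect terms: 131(x² - 18x) + 4(y² - 20y) = -10487
Complete the square: 131(x - 9)² + 4(y - 10)² = -10487 + 10611 + 400 = 524
Divide through by 524 to get (x - 9)²/4 + (y - 10)²/131 = 1.
Ellipse, center (9, 10), major axis vertical; a² = 131, b² = 4.
c² = a² - b² = 131 - 4 = 127, so c = √127.
Foci lie on the vertical axis through the center: (h, k ± c).

(9, 10 - √127) and (9, 10 + √127)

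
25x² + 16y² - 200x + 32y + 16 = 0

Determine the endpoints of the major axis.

(4, -6) and (4, 4)

Rearranging, 25(x² - 8x) + 16(y² + 2y) = -16.
Complete the square: 25(x - 4)² + 16(y + 1)² = -16 + 400 + 16 = 400
Dividing both sides by 400: (x - 4)²/16 + (y + 1)²/25 = 1
Ellipse, center (4, -1), major axis vertical; a² = 25, b² = 16.
a = 5. Vertices at (h, k ± a).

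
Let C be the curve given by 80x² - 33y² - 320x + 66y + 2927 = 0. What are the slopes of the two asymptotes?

4√165/33 and -4√165/33

Group: 80(x² - 4x) -33(y² - 2y) = -2927
Completing the square gives 80(x - 2)² -33(y - 1)² = -2927 + 320 - 33 = -2640.
Dividing both sides by -2640: (y - 1)²/80 - (x - 2)²/33 = 1
Hyperbola, center (2, 1), transverse axis vertical; a² = 80, b² = 33.
For a vertical hyperbola the asymptotes have slope ±a/b.
Here that is ±4√5/√33 = ±4√165/33.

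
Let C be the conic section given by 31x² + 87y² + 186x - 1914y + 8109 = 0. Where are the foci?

(-3 - 2√14, 11) and (-3 + 2√14, 11)

Group the x- and y-terms: 31(x² + 6x) + 87(y² - 22y) = -8109
31(x + 3)² + 87(y - 11)² = -8109 + 279 + 10527 = 2697
Dividing both sides by 2697: (x + 3)²/87 + (y - 11)²/31 = 1
Ellipse, center (-3, 11), major axis horizontal; a² = 87, b² = 31.
c² = a² - b² = 87 - 31 = 56, so c = 2√14.
Foci lie on the horizontal axis through the center: (h ± c, k).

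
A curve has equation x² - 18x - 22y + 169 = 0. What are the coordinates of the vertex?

Only x is squared. Complete the square in x: (x - 9)² = 22(y - 4).
Vertex (9, 4); 4p = 22 so p = 11/2. Opens up.

(9, 4)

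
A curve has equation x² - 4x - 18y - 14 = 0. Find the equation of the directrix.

Only x is squared. Complete the square in x: (x - 2)² = 18(y + 1).
Vertex (2, -1); 4p = 18 so p = 9/2. Opens up.
Directrix is the horizontal line y = k − p = -1 − (9/2) = -11/2.

y = -11/2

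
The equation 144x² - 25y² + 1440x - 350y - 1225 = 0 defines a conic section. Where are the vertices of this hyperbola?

(-10, -7) and (0, -7)

Rearranging, 144(x² + 10x) -25(y² + 14y) = 1225.
Complete the square in x and y: 144(x + 5)² -25(y + 7)² = 1225 + 3600 - 1225 = 3600
Dividing both sides by 3600: (x + 5)²/25 - (y + 7)²/144 = 1
Hyperbola, center (-5, -7), transverse axis horizontal; a² = 25, b² = 144.
a = 5. Vertices at (h ± a, k).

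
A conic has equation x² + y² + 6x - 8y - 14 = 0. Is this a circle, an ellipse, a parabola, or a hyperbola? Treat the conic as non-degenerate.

No xy term. Coefficients of x² and y² are A = 1, C = 1.
A = C (same sign) ⇒ circle.

circle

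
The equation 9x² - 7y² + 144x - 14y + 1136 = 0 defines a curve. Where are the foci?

Group: 9(x² + 16x) -7(y² + 2y) = -1136
Complete the square: 9(x + 8)² -7(y + 1)² = -1136 + 576 - 7 = -567
Divide through by -567 to get (y + 1)²/81 - (x + 8)²/63 = 1.
Hyperbola, center (-8, -1), transverse axis vertical; a² = 81, b² = 63.
c² = a² + b² = 81 + 63 = 144, so c = 12.
Foci lie on the vertical axis through the center: (h, k ± c).

(-8, -13) and (-8, 11)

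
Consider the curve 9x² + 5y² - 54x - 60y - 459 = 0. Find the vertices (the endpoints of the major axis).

Group the x- and y-terms: 9(x² - 6x) + 5(y² - 12y) = 459
9(x - 3)² + 5(y - 6)² = 459 + 81 + 180 = 720
Divide through by 720 to get (x - 3)²/80 + (y - 6)²/144 = 1.
Ellipse, center (3, 6), major axis vertical; a² = 144, b² = 80.
a = 12. Vertices at (h, k ± a).

(3, -6) and (3, 18)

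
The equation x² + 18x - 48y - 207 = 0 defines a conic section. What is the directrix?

Only x is squared. Complete the square in x: (x + 9)² = 48(y + 6).
Vertex (-9, -6); 4p = 48 so p = 12. Opens up.
Directrix is the horizontal line y = k − p = -6 − (12) = -18.

y = -18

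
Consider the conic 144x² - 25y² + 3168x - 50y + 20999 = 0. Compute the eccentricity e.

Group the x- and y-terms: 144(x² + 22x) -25(y² + 2y) = -20999
Complete the square in x and y: 144(x + 11)² -25(y + 1)² = -20999 + 17424 - 25 = -3600
Divide through by -3600 to get (y + 1)²/144 - (x + 11)²/25 = 1.
Hyperbola, center (-11, -1), transverse axis vertical; a² = 144, b² = 25.
c² = a² + b² = 169, so c = 13.
e = c/a = 13/12.

e = 13/12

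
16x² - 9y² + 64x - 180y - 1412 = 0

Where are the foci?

Group the x- and y-terms: 16(x² + 4x) -9(y² + 20y) = 1412
Completing the square gives 16(x + 2)² -9(y + 10)² = 1412 + 64 - 900 = 576.
Dividing both sides by 576: (x + 2)²/36 - (y + 10)²/64 = 1
Hyperbola, center (-2, -10), transverse axis horizontal; a² = 36, b² = 64.
c² = a² + b² = 36 + 64 = 100, so c = 10.
Foci lie on the horizontal axis through the center: (h ± c, k).

(-12, -10) and (8, -10)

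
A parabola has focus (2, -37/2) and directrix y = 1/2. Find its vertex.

The vertex is the midpoint between the focus and the directrix along the axis of symmetry.
Axis is vertical (directrix is horizontal). Vertex y-coordinate = (-37/2 + 1/2)/2 = -9; x-coordinate = 2.

(2, -9)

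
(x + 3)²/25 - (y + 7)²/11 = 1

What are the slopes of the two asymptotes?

Center (-3, -7). The positive term is the x-term, so the transverse axis is horizontal; a² = 25, b² = 11.
For a horizontal hyperbola the asymptotes have slope ±b/a.
Here that is ±√11/5.

√11/5 and -√11/5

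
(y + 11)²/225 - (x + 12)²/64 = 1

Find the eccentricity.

e = 17/15

Center (-12, -11). The positive term is the y-term, so the transverse axis is vertical; a² = 225, b² = 64.
c² = a² + b² = 289, so c = 17.
e = c/a = 17/15.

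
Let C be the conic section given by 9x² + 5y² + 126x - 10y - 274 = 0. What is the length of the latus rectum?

9(x² + 14x) + 5(y² - 2y) = 274
9(x + 7)² + 5(y - 1)² = 274 + 441 + 5 = 720
Divide through by 720 to get (x + 7)²/80 + (y - 1)²/144 = 1.
Ellipse, center (-7, 1), major axis vertical; a² = 144, b² = 80.
Latus rectum length = 2b²/a = 2·80/12 = 40/3.

40/3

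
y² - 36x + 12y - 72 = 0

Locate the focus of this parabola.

Only y is squared. Complete the square in y: (y + 6)² = 36(x + 3).
Vertex (-3, -6); 4p = 36 so p = 9. Opens right.
Focus is p units from the vertex along the axis: (h + p, k).

(6, -6)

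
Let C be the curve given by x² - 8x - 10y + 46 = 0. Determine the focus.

(4, 11/2)

Only x is squared. Complete the square in x: (x - 4)² = 10(y - 3).
Vertex (4, 3); 4p = 10 so p = 5/2. Opens up.
Focus is p units from the vertex along the axis: (h, k + p).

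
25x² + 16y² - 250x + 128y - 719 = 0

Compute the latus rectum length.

64/5

Rearranging, 25(x² - 10x) + 16(y² + 8y) = 719.
25(x - 5)² + 16(y + 4)² = 719 + 625 + 256 = 1600
Divide by 1600: (x - 5)²/64 + (y + 4)²/100 = 1
Ellipse, center (5, -4), major axis vertical; a² = 100, b² = 64.
Latus rectum length = 2b²/a = 2·64/10 = 64/5.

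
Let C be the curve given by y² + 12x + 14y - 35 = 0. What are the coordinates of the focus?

(4, -7)

Only y is squared. Complete the square in y: (y + 7)² = -12(x - 7).
Vertex (7, -7); 4p = -12 so p = -3. Opens left.
Focus is p units from the vertex along the axis: (h + p, k).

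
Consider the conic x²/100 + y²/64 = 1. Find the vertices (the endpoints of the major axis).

Center (0, 0). The larger denominator 100 sits under the x-term, so the major axis is horizontal; a² = 100, b² = 64.
a = 10. Vertices at (h ± a, k).

(-10, 0) and (10, 0)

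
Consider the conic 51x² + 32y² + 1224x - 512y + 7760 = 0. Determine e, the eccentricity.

e = √969/51

Rearranging, 51(x² + 24x) + 32(y² - 16y) = -7760.
Complete the square in x and y: 51(x + 12)² + 32(y - 8)² = -7760 + 7344 + 2048 = 1632
Divide through by 1632 to get (x + 12)²/32 + (y - 8)²/51 = 1.
Ellipse, center (-12, 8), major axis vertical; a² = 51, b² = 32.
c² = a² - b² = 19, so c = √19.
e = c/a = √19/√51 = √969/51.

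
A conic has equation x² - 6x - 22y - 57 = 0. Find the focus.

Only x is squared. Complete the square in x: (x - 3)² = 22(y + 3).
Vertex (3, -3); 4p = 22 so p = 11/2. Opens up.
Focus is p units from the vertex along the axis: (h, k + p).

(3, 5/2)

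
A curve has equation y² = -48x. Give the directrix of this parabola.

x = 12

Vertex (0, 0); 4p = -48 so p = -12. Opens left.
Directrix is the vertical line x = h − p = 0 − (-12) = 12.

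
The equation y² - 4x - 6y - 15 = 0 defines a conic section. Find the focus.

(-5, 3)

Only y is squared. Complete the square in y: (y - 3)² = 4(x + 6).
Vertex (-6, 3); 4p = 4 so p = 1. Opens right.
Focus is p units from the vertex along the axis: (h + p, k).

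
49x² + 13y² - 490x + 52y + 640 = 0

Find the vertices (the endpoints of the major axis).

Group: 49(x² - 10x) + 13(y² + 4y) = -640
Complete the square: 49(x - 5)² + 13(y + 2)² = -640 + 1225 + 52 = 637
Dividing both sides by 637: (x - 5)²/13 + (y + 2)²/49 = 1
Ellipse, center (5, -2), major axis vertical; a² = 49, b² = 13.
a = 7. Vertices at (h, k ± a).

(5, -9) and (5, 5)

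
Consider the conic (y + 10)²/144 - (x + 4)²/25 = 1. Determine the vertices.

(-4, -22) and (-4, 2)

Center (-4, -10). The positive term is the y-term, so the transverse axis is vertical; a² = 144, b² = 25.
a = 12. Vertices at (h, k ± a).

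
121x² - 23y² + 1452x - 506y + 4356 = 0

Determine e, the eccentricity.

e = 12/11

121(x² + 12x) -23(y² + 22y) = -4356
Complete the square: 121(x + 6)² -23(y + 11)² = -4356 + 4356 - 2783 = -2783
Divide through by -2783 to get (y + 11)²/121 - (x + 6)²/23 = 1.
Hyperbola, center (-6, -11), transverse axis vertical; a² = 121, b² = 23.
c² = a² + b² = 144, so c = 12.
e = c/a = 12/11.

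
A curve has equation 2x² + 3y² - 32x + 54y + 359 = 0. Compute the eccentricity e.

Group the x- and y-terms: 2(x² - 16x) + 3(y² + 18y) = -359
Complete the square: 2(x - 8)² + 3(y + 9)² = -359 + 128 + 243 = 12
Divide by 12: (x - 8)²/6 + (y + 9)²/4 = 1
Ellipse, center (8, -9), major axis horizontal; a² = 6, b² = 4.
c² = a² - b² = 2, so c = √2.
e = c/a = √2/√6 = √3/3.

e = √3/3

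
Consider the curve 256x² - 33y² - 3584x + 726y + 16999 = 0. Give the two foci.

(7, -6) and (7, 28)

256(x² - 14x) -33(y² - 22y) = -16999
Complete the square in x and y: 256(x - 7)² -33(y - 11)² = -16999 + 12544 - 3993 = -8448
Divide by -8448: (y - 11)²/256 - (x - 7)²/33 = 1
Hyperbola, center (7, 11), transverse axis vertical; a² = 256, b² = 33.
c² = a² + b² = 256 + 33 = 289, so c = 17.
Foci lie on the vertical axis through the center: (h, k ± c).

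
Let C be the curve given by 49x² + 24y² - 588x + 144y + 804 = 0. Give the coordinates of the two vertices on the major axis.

(6, -10) and (6, 4)

Group: 49(x² - 12x) + 24(y² + 6y) = -804
49(x - 6)² + 24(y + 3)² = -804 + 1764 + 216 = 1176
Divide through by 1176 to get (x - 6)²/24 + (y + 3)²/49 = 1.
Ellipse, center (6, -3), major axis vertical; a² = 49, b² = 24.
a = 7. Vertices at (h, k ± a).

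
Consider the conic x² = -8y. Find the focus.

(0, -2)

Vertex (0, 0); 4p = -8 so p = -2. Opens down.
Focus is p units from the vertex along the axis: (h, k + p).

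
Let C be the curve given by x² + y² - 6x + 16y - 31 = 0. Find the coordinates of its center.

(3, -8)

Collect terms: (x² - 6x) + (y² + 16y) = 31
Complete the square in x and y: (x - 3)² + (y + 8)² = 31 + 9 + 64 = 104
So (x - 3)² + (y + 8)² = 104.
Circle centered at (3, -8) with r² = 104.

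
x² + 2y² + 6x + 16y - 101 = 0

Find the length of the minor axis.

Group the x- and y-terms: (x² + 6x) + 2(y² + 8y) = 101
Complete the square: (x + 3)² + 2(y + 4)² = 101 + 9 + 32 = 142
Dividing both sides by 142: (x + 3)²/142 + (y + 4)²/71 = 1
Ellipse, center (-3, -4), major axis horizontal; a² = 142, b² = 71.
b² = 71 so b = √71; the minor axis has length 2b = 2√71.

2√71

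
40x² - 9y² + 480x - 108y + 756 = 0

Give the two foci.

Rearranging, 40(x² + 12x) -9(y² + 12y) = -756.
Completing the square gives 40(x + 6)² -9(y + 6)² = -756 + 1440 - 324 = 360.
Dividing both sides by 360: (x + 6)²/9 - (y + 6)²/40 = 1
Hyperbola, center (-6, -6), transverse axis horizontal; a² = 9, b² = 40.
c² = a² + b² = 9 + 40 = 49, so c = 7.
Foci lie on the horizontal axis through the center: (h ± c, k).

(-13, -6) and (1, -6)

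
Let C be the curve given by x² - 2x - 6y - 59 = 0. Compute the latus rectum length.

6

Only x is squared. Complete the square in x: (x - 1)² = 6(y + 10).
Vertex (1, -10); 4p = 6 so p = 3/2. Opens up.
Latus rectum length = |4p| = 6.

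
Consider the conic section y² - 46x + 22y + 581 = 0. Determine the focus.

Only y is squared. Complete the square in y: (y + 11)² = 46(x - 10).
Vertex (10, -11); 4p = 46 so p = 23/2. Opens right.
Focus is p units from the vertex along the axis: (h + p, k).

(43/2, -11)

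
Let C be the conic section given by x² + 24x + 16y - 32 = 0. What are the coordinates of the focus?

Only x is squared. Complete the square in x: (x + 12)² = -16(y - 11).
Vertex (-12, 11); 4p = -16 so p = -4. Opens down.
Focus is p units from the vertex along the axis: (h, k + p).

(-12, 7)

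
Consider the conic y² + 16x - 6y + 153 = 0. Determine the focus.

Only y is squared. Complete the square in y: (y - 3)² = -16(x + 9).
Vertex (-9, 3); 4p = -16 so p = -4. Opens left.
Focus is p units from the vertex along the axis: (h + p, k).

(-13, 3)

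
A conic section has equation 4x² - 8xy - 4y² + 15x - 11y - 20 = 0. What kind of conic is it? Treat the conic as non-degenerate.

hyperbola

A = 4, B = -8, C = -4.
Discriminant B² − 4AC = (-8)² − 4·4·(-4) = 128.
B² − 4AC > 0 ⇒ hyperbola.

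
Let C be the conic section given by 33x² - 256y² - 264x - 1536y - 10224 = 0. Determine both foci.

Group: 33(x² - 8x) -256(y² + 6y) = 10224
33(x - 4)² -256(y + 3)² = 10224 + 528 - 2304 = 8448
Dividing both sides by 8448: (x - 4)²/256 - (y + 3)²/33 = 1
Hyperbola, center (4, -3), transverse axis horizontal; a² = 256, b² = 33.
c² = a² + b² = 256 + 33 = 289, so c = 17.
Foci lie on the horizontal axis through the center: (h ± c, k).

(-13, -3) and (21, -3)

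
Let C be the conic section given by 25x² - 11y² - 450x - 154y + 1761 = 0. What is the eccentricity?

e = 6/5

25(x² - 18x) -11(y² + 14y) = -1761
Complete the square in x and y: 25(x - 9)² -11(y + 7)² = -1761 + 2025 - 539 = -275
Divide through by -275 to get (y + 7)²/25 - (x - 9)²/11 = 1.
Hyperbola, center (9, -7), transverse axis vertical; a² = 25, b² = 11.
c² = a² + b² = 36, so c = 6.
e = c/a = 6/5.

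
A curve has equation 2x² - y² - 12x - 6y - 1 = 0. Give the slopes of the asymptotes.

Collect terms: 2(x² - 6x) -(y² + 6y) = 1
2(x - 3)² -(y + 3)² = 1 + 18 - 9 = 10
Divide through by 10 to get (x - 3)²/5 - (y + 3)²/10 = 1.
Hyperbola, center (3, -3), transverse axis horizontal; a² = 5, b² = 10.
For a horizontal hyperbola the asymptotes have slope ±b/a.
Here that is ±√10/√5 = ±√2.

√2 and -√2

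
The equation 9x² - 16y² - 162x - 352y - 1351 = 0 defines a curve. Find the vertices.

(5, -11) and (13, -11)

Group the x- and y-terms: 9(x² - 18x) -16(y² + 22y) = 1351
Complete the square in x and y: 9(x - 9)² -16(y + 11)² = 1351 + 729 - 1936 = 144
Divide by 144: (x - 9)²/16 - (y + 11)²/9 = 1
Hyperbola, center (9, -11), transverse axis horizontal; a² = 16, b² = 9.
a = 4. Vertices at (h ± a, k).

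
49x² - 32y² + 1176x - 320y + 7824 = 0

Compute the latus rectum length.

64/7

Group: 49(x² + 24x) -32(y² + 10y) = -7824
Complete the square in x and y: 49(x + 12)² -32(y + 5)² = -7824 + 7056 - 800 = -1568
Dividing both sides by -1568: (y + 5)²/49 - (x + 12)²/32 = 1
Hyperbola, center (-12, -5), transverse axis vertical; a² = 49, b² = 32.
Latus rectum length = 2b²/a = 2·32/7 = 64/7.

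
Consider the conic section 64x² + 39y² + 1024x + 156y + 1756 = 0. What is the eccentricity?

e = 5/8

Group the x- and y-terms: 64(x² + 16x) + 39(y² + 4y) = -1756
Completing the square gives 64(x + 8)² + 39(y + 2)² = -1756 + 4096 + 156 = 2496.
Divide through by 2496 to get (x + 8)²/39 + (y + 2)²/64 = 1.
Ellipse, center (-8, -2), major axis vertical; a² = 64, b² = 39.
c² = a² - b² = 25, so c = 5.
e = c/a = 5/8.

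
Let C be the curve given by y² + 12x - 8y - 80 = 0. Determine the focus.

(5, 4)

Only y is squared. Complete the square in y: (y - 4)² = -12(x - 8).
Vertex (8, 4); 4p = -12 so p = -3. Opens left.
Focus is p units from the vertex along the axis: (h + p, k).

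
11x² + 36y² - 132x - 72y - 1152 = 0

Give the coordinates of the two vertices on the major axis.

11(x² - 12x) + 36(y² - 2y) = 1152
Complete the square: 11(x - 6)² + 36(y - 1)² = 1152 + 396 + 36 = 1584
Divide by 1584: (x - 6)²/144 + (y - 1)²/44 = 1
Ellipse, center (6, 1), major axis horizontal; a² = 144, b² = 44.
a = 12. Vertices at (h ± a, k).

(-6, 1) and (18, 1)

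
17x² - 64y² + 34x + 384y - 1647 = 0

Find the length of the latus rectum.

Group the x- and y-terms: 17(x² + 2x) -64(y² - 6y) = 1647
17(x + 1)² -64(y - 3)² = 1647 + 17 - 576 = 1088
Dividing both sides by 1088: (x + 1)²/64 - (y - 3)²/17 = 1
Hyperbola, center (-1, 3), transverse axis horizontal; a² = 64, b² = 17.
Latus rectum length = 2b²/a = 2·17/8 = 17/4.

17/4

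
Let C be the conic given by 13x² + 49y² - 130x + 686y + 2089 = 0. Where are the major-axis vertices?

Group: 13(x² - 10x) + 49(y² + 14y) = -2089
13(x - 5)² + 49(y + 7)² = -2089 + 325 + 2401 = 637
Dividing both sides by 637: (x - 5)²/49 + (y + 7)²/13 = 1
Ellipse, center (5, -7), major axis horizontal; a² = 49, b² = 13.
a = 7. Vertices at (h ± a, k).

(-2, -7) and (12, -7)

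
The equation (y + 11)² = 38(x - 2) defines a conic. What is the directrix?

x = -15/2

Vertex (2, -11); 4p = 38 so p = 19/2. Opens right.
Directrix is the vertical line x = h − p = 2 − (19/2) = -15/2.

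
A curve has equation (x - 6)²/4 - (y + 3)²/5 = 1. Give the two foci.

(3, -3) and (9, -3)

Center (6, -3). The positive term is the x-term, so the transverse axis is horizontal; a² = 4, b² = 5.
c² = a² + b² = 4 + 5 = 9, so c = 3.
Foci lie on the horizontal axis through the center: (h ± c, k).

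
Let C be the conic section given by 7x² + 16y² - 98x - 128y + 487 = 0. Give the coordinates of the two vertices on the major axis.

Collect terms: 7(x² - 14x) + 16(y² - 8y) = -487
7(x - 7)² + 16(y - 4)² = -487 + 343 + 256 = 112
Divide by 112: (x - 7)²/16 + (y - 4)²/7 = 1
Ellipse, center (7, 4), major axis horizontal; a² = 16, b² = 7.
a = 4. Vertices at (h ± a, k).

(3, 4) and (11, 4)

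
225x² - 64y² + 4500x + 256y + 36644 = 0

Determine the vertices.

Group the x- and y-terms: 225(x² + 20x) -64(y² - 4y) = -36644
225(x + 10)² -64(y - 2)² = -36644 + 22500 - 256 = -14400
Divide by -14400: (y - 2)²/225 - (x + 10)²/64 = 1
Hyperbola, center (-10, 2), transverse axis vertical; a² = 225, b² = 64.
a = 15. Vertices at (h, k ± a).

(-10, -13) and (-10, 17)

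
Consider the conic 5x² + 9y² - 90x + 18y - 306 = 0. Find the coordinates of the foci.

(1, -1) and (17, -1)

Group the x- and y-terms: 5(x² - 18x) + 9(y² + 2y) = 306
Complete the square: 5(x - 9)² + 9(y + 1)² = 306 + 405 + 9 = 720
Dividing both sides by 720: (x - 9)²/144 + (y + 1)²/80 = 1
Ellipse, center (9, -1), major axis horizontal; a² = 144, b² = 80.
c² = a² - b² = 144 - 80 = 64, so c = 8.
Foci lie on the horizontal axis through the center: (h ± c, k).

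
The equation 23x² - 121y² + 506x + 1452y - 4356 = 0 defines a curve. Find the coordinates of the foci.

Group the x- and y-terms: 23(x² + 22x) -121(y² - 12y) = 4356
Complete the square: 23(x + 11)² -121(y - 6)² = 4356 + 2783 - 4356 = 2783
Dividing both sides by 2783: (x + 11)²/121 - (y - 6)²/23 = 1
Hyperbola, center (-11, 6), transverse axis horizontal; a² = 121, b² = 23.
c² = a² + b² = 121 + 23 = 144, so c = 12.
Foci lie on the horizontal axis through the center: (h ± c, k).

(-23, 6) and (1, 6)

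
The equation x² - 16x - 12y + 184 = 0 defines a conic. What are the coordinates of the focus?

Only x is squared. Complete the square in x: (x - 8)² = 12(y - 10).
Vertex (8, 10); 4p = 12 so p = 3. Opens up.
Focus is p units from the vertex along the axis: (h, k + p).

(8, 13)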